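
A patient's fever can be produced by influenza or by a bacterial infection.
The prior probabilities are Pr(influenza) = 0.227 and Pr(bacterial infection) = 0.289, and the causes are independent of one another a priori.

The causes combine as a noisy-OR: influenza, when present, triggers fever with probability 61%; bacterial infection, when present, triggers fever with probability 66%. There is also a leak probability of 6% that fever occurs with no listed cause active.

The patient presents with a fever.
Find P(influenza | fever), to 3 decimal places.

Under noisy-OR, P(fever | causes) = 1 − (1−0.06)·∏(1−qᵢ) over the active causes.
P(fever) = 0.06*0.773*0.711 + 0.6804*0.773*0.289 + 0.6334*0.227*0.711 + 0.875356*0.227*0.289 = 0.032976 + 0.151999 + 0.102229 + 0.057426 = 0.344630
Restricting to configurations with influenza present: 0.102229 + 0.057426 = 0.159655.
P(influenza | fever) = 0.159655 / 0.344630 ≈ 0.463

P(influenza | fever) ≈ 0.463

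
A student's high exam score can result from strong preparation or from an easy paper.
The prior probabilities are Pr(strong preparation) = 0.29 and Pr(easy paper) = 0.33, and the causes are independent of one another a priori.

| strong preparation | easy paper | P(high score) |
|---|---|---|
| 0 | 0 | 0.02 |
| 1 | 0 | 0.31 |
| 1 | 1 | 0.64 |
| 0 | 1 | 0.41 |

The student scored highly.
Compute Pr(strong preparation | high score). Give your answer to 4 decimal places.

Sum P(high score|·) weighted by the priors over the 4 (strong preparation, easy paper) configurations:
  P(high score) = 0.02×0.71×0.67 + 0.41×0.71×0.33 + 0.31×0.29×0.67 + 0.64×0.29×0.33
        = 0.009514 + 0.096063 + 0.060233 + 0.061248 = 0.227058
Configurations with strong preparation contribute 0.121481, so
  P(strong preparation | high score) = 0.121481 / 0.227058 ≈ 0.5350

Pr(strong preparation | high score) ≈ 0.5350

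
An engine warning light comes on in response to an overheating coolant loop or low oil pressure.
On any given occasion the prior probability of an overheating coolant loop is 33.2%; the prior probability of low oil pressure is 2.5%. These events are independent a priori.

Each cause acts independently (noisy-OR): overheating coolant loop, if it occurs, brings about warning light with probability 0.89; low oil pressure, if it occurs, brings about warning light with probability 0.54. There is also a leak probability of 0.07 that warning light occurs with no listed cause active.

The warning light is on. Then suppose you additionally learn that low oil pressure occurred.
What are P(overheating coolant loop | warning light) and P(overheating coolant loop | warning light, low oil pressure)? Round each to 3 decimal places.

Under noisy-OR, P(warning light | causes) = 1 − (1−0.07)·∏(1−qᵢ) over the active causes.
Enumerate the 4 (overheating coolant loop, low oil pressure) configurations and weight by the priors:
  P(warning light) = 0.07·0.668·0.975 + 0.5722·0.668·0.025 + 0.8977·0.332·0.975 + 0.952942·0.332·0.025
        = 0.045591 + 0.009556 + 0.290585 + 0.007909 = 0.353641
The terms with overheating coolant loop present sum to 0.298494, so
  P(overheating coolant loop | warning light) = 0.298494 / 0.353641 ≈ 0.844

Now also conditioning on low oil pressure=true:
P(warning light | low oil pressure) = 0.5722*0.668 + 0.952942*0.332 = 0.382230 + 0.316377 = 0.698607
Of this, 0.316377 comes from 0.952942*0.332 (the overheating coolant loop=true cases).
So P(overheating coolant loop | warning light, low oil pressure) = 0.316377/0.698607 ≈ 0.453.
Conditioning on low oil pressure lowers the posterior on overheating coolant loop: the classic explaining-away effect in a common-effect structure.

P(overheating coolant loop | warning light) ≈ 0.844; P(overheating coolant loop | warning light, low oil pressure) ≈ 0.453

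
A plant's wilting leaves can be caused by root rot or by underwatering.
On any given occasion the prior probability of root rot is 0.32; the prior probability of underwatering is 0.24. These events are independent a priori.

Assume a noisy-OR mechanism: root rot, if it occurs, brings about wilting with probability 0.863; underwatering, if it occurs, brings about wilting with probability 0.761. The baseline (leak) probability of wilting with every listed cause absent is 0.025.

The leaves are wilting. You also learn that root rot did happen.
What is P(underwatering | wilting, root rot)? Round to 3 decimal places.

P(underwatering | wilting, root rot) ≈ 0.261

Under noisy-OR, P(wilting | causes) = 1 − (1−0.025)·∏(1−qᵢ) over the active causes.
For the numerator, keep only underwatering=true terms: 0.968076·0.24 = 0.232338
The normalizing constant is 0.866425·0.76 + 0.968076·0.24 = 0.890821
P(underwatering | wilting, root rot) = 0.232338/0.890821 ≈ 0.261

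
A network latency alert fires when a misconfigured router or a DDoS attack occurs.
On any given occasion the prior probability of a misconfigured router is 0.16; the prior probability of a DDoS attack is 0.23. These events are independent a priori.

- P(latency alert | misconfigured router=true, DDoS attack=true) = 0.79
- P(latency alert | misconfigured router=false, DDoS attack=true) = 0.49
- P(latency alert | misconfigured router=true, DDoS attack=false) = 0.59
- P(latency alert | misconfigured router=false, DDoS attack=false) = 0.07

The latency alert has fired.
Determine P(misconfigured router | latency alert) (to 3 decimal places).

P(misconfigured router | latency alert) ≈ 0.421

Numerator (weight on configurations with misconfigured router): 0.072688 + 0.029072 = 0.101760
Denominator P(latency alert): 0.07·0.84·0.77 + 0.49·0.84·0.23 + 0.59·0.16·0.77 + 0.79·0.16·0.23 = 0.241704
Posterior = 0.101760 / 0.241704 ≈ 0.421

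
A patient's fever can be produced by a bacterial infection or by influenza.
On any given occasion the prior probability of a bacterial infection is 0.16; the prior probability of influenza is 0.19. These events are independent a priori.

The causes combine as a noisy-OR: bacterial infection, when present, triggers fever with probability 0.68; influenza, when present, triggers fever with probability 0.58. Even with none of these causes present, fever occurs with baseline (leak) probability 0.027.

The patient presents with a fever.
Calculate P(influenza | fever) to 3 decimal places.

Under noisy-OR, P(fever | causes) = 1 − (1−0.027)·∏(1−qᵢ) over the active causes.
P(fever) = 0.027×0.84×0.81 + 0.59134×0.84×0.19 + 0.68864×0.16×0.81 + 0.869229×0.16×0.19 = 0.018371 + 0.094378 + 0.089248 + 0.026425 = 0.228422
The influenza-present share is 0.094378 + 0.026425 = 0.120803.
P(influenza | fever) = 0.120803 / 0.228422 ≈ 0.529

P(influenza | fever) ≈ 0.529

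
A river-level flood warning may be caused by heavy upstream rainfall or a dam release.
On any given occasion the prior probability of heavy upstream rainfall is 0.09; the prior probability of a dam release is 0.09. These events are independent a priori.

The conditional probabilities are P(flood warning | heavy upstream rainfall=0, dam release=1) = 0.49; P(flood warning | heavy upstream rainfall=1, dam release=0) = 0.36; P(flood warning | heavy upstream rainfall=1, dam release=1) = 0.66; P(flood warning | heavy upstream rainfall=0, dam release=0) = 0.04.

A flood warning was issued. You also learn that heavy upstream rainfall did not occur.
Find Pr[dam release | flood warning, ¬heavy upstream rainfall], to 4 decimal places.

P(flood warning | ¬heavy upstream rainfall) = 0.04*0.91 + 0.49*0.09 = 0.036400 + 0.044100 = 0.080500
The dam release-present share is 0.49*0.09 = 0.044100.
P(dam release | flood warning, ¬heavy upstream rainfall) = 0.044100 / 0.080500 ≈ 0.5478

Pr[dam release | flood warning, ¬heavy upstream rainfall] ≈ 0.5478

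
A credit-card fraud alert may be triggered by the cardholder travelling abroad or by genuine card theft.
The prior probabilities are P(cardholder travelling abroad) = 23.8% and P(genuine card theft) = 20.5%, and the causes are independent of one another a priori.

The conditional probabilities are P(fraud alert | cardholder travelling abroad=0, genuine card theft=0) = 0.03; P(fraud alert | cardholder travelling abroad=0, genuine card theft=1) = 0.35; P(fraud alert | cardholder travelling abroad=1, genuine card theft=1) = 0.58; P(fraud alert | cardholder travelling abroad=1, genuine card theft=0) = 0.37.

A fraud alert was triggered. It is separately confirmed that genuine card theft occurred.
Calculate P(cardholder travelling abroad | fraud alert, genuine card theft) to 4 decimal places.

Sum P(fraud alert|·) weighted by the priors over both values of cardholder travelling abroad:
  P(fraud alert | genuine card theft) = 0.35·0.762 + 0.58·0.238
        = 0.266700 + 0.138040 = 0.404740
Configurations with cardholder travelling abroad contribute 0.138040, so
  P(cardholder travelling abroad | fraud alert, genuine card theft) = 0.138040 / 0.404740 ≈ 0.3411

P(cardholder travelling abroad | fraud alert, genuine card theft) ≈ 0.3411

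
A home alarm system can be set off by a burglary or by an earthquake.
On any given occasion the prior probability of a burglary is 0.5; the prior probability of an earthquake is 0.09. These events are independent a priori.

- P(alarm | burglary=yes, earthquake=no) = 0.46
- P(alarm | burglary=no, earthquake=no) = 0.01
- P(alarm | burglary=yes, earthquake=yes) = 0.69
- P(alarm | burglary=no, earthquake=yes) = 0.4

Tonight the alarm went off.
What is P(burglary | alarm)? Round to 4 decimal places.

Enumerate the 4 (burglary, earthquake) configurations and weight by the priors:
  P(alarm) = 0.01·0.5·0.91 + 0.4·0.5·0.09 + 0.46·0.5·0.91 + 0.69·0.5·0.09
        = 0.004550 + 0.018000 + 0.209300 + 0.031050 = 0.262900
Keeping only the burglary-present terms gives 0.240350, so
  P(burglary | alarm) = 0.240350 / 0.262900 ≈ 0.9142

P(burglary | alarm) ≈ 0.9142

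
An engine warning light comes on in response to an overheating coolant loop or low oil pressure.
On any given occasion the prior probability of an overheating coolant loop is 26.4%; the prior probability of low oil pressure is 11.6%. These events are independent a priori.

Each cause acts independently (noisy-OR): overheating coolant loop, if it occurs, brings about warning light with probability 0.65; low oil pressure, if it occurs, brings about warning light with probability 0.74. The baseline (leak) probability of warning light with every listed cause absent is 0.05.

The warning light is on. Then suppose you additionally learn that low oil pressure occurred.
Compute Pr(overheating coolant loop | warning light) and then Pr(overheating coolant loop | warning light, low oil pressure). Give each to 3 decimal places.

Pr(overheating coolant loop | warning light) ≈ 0.655; Pr(overheating coolant loop | warning light, low oil pressure) ≈ 0.303

Under noisy-OR, P(warning light | causes) = 1 − (1−0.05)·∏(1−qᵢ) over the active causes.
By total probability over the 4 (overheating coolant loop, low oil pressure) configurations:
  P(warning light) = 0.05*0.736*0.884 + 0.753*0.736*0.116 + 0.6675*0.264*0.884 + 0.91355*0.264*0.116
        = 0.032531 + 0.064288 + 0.155778 + 0.027977 = 0.280574
Configurations with overheating coolant loop contribute 0.183755, so
  P(overheating coolant loop | warning light) = 0.183755 / 0.280574 ≈ 0.655

With the extra evidence:
P(warning light | low oil pressure) = 0.753*0.736 + 0.91355*0.264 = 0.554208 + 0.241177 = 0.795385
Of this, 0.241177 comes from 0.91355*0.264 (the overheating coolant loop=true cases).
P(overheating coolant loop | warning light, low oil pressure) = 0.241177 / 0.795385 ≈ 0.303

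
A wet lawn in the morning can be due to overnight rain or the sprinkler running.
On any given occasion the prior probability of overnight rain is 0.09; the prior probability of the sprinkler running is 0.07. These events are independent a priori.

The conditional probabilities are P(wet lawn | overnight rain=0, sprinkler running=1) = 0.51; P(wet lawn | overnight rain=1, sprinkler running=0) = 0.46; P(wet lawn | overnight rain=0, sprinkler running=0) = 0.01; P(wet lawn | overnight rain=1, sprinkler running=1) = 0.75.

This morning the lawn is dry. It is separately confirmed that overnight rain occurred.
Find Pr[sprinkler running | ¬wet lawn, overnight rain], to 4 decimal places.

Pr[sprinkler running | ¬wet lawn, overnight rain] ≈ 0.0337

Sum P(¬wet lawn|·) weighted by the priors over both values of sprinkler running:
  P(¬wet lawn | overnight rain) = 0.54×0.93 + 0.25×0.07
        = 0.502200 + 0.017500 = 0.519700
Keeping only the sprinkler running-present terms gives 0.017500, so
  P(sprinkler running | ¬wet lawn, overnight rain) = 0.017500 / 0.519700 ≈ 0.0337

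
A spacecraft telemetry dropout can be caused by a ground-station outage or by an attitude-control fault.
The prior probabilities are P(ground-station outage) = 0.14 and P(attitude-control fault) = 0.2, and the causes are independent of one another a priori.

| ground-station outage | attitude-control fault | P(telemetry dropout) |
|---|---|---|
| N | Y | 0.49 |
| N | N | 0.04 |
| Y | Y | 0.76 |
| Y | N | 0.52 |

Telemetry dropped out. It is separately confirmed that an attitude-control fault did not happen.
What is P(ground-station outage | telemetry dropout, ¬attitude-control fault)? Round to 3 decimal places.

P(ground-station outage | telemetry dropout, ¬attitude-control fault) ≈ 0.679

Weight on ground-station outage=true, given the evidence: 0.52·0.14 = 0.072800
The normalizing constant is 0.04·0.86 + 0.52·0.14 = 0.107200
P(ground-station outage | telemetry dropout, ¬attitude-control fault) = 0.072800/0.107200 ≈ 0.679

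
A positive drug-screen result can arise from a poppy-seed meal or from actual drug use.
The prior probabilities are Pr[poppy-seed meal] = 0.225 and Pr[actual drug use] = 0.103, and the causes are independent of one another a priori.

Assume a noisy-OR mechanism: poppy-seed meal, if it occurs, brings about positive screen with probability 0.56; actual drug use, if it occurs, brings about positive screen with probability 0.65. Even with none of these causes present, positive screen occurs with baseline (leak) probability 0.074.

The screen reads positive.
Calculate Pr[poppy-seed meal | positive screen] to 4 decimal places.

Pr[poppy-seed meal | positive screen] ≈ 0.5696

Under noisy-OR, P(positive screen | causes) = 1 − (1−0.074)·∏(1−qᵢ) over the active causes.
P(positive screen) = 0.074×0.775×0.897 + 0.6759×0.775×0.103 + 0.59256×0.225×0.897 + 0.857396×0.225×0.103 = 0.051443 + 0.053954 + 0.119593 + 0.019870 = 0.244860
Of this, 0.139463 comes from 0.119593 + 0.019870 (the poppy-seed meal=true cases).
So P(poppy-seed meal | positive screen) = 0.139463/0.244860 ≈ 0.5696.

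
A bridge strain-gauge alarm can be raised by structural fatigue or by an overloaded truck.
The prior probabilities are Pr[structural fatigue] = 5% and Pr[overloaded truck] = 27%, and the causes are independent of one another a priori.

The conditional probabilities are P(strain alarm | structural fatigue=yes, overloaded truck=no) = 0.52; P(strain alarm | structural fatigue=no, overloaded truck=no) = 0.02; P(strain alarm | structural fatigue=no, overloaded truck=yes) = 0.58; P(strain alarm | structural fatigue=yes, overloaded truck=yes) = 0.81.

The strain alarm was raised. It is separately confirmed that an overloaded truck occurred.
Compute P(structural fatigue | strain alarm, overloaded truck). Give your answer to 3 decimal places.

Weight on structural fatigue=true, given the evidence: 0.81×0.05 = 0.040500
Denominator P(strain alarm | overloaded truck): 0.58×0.95 + 0.81×0.05 = 0.591500
P(structural fatigue | strain alarm, overloaded truck) = 0.040500/0.591500 ≈ 0.068

P(structural fatigue | strain alarm, overloaded truck) ≈ 0.068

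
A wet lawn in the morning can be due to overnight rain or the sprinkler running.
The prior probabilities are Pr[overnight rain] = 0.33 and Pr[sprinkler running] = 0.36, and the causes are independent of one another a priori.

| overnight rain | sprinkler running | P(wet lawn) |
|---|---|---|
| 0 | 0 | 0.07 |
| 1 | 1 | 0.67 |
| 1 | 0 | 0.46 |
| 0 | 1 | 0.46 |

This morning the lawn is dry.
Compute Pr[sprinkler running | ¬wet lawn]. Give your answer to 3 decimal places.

Pr[sprinkler running | ¬wet lawn] ≈ 0.248

Enumerate the 4 (overnight rain, sprinkler running) configurations and weight by the priors:
  P(¬wet lawn) = 0.93*0.67*0.64 + 0.54*0.67*0.36 + 0.54*0.33*0.64 + 0.33*0.33*0.36
        = 0.398784 + 0.130248 + 0.114048 + 0.039204 = 0.682284
Keeping only the sprinkler running-present terms gives 0.169452, so
  P(sprinkler running | ¬wet lawn) = 0.169452 / 0.682284 ≈ 0.248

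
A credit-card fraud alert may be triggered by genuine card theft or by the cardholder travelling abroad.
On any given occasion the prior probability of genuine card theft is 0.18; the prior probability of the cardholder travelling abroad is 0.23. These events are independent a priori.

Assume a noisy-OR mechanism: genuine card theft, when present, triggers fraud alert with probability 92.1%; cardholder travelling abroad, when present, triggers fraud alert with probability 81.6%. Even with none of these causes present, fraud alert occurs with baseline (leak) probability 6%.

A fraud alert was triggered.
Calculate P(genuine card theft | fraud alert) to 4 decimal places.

P(genuine card theft | fraud alert) ≈ 0.4659

Under noisy-OR, P(fraud alert | causes) = 1 − (1−0.06)·∏(1−qᵢ) over the active causes.
By total probability over the 4 (genuine card theft, cardholder travelling abroad) configurations:
  P(fraud alert) = 0.06*0.82*0.77 + 0.82704*0.82*0.23 + 0.92574*0.18*0.77 + 0.986336*0.18*0.23
        = 0.037884 + 0.155980 + 0.128308 + 0.040834 = 0.363006
Configurations with genuine card theft contribute 0.169142, so
  P(genuine card theft | fraud alert) = 0.169142 / 0.363006 ≈ 0.4659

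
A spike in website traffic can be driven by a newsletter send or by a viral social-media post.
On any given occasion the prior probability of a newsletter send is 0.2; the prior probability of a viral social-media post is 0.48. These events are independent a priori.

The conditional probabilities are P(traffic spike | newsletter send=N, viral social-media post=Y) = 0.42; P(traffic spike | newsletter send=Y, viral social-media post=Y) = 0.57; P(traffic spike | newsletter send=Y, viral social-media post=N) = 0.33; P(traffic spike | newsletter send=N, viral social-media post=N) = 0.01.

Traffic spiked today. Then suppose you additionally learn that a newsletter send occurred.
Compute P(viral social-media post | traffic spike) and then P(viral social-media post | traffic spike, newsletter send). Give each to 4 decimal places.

P(traffic spike) = 0.01×0.8×0.52 + 0.42×0.8×0.48 + 0.33×0.2×0.52 + 0.57×0.2×0.48 = 0.004160 + 0.161280 + 0.034320 + 0.054720 = 0.254480
Of this, 0.216000 comes from 0.161280 + 0.054720 (the viral social-media post=true cases).
So P(viral social-media post | traffic spike) = 0.216000/0.254480 ≈ 0.8488.

Now also conditioning on newsletter send=true:
Numerator (weight on configurations with viral social-media post): 0.57·0.48 = 0.273600
Denominator P(traffic spike | newsletter send): 0.33·0.52 + 0.57·0.48 = 0.445200
P(viral social-media post | traffic spike, newsletter send) = 0.273600/0.445200 ≈ 0.6146
This is intercausal reasoning (explaining away): once newsletter send accounts for the traffic spike, viral social-media post becomes less likely.

P(viral social-media post | traffic spike) ≈ 0.8488; P(viral social-media post | traffic spike, newsletter send) ≈ 0.6146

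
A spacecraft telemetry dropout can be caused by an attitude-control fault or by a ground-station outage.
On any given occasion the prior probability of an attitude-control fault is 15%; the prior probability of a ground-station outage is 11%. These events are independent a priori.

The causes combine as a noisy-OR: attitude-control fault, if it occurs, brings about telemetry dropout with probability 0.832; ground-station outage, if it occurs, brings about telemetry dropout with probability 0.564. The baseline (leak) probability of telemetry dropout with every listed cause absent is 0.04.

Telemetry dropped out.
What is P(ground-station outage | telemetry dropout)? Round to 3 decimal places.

P(ground-station outage | telemetry dropout) ≈ 0.329

Under noisy-OR, P(telemetry dropout | causes) = 1 − (1−0.04)·∏(1−qᵢ) over the active causes.
P(telemetry dropout) = 0.04×0.85×0.89 + 0.58144×0.85×0.11 + 0.83872×0.15×0.89 + 0.929682×0.15×0.11 = 0.030260 + 0.054365 + 0.111969 + 0.015340 = 0.211934
The ground-station outage-present share is 0.054365 + 0.015340 = 0.069705.
Hence the posterior is 0.069705/0.211934 ≈ 0.329.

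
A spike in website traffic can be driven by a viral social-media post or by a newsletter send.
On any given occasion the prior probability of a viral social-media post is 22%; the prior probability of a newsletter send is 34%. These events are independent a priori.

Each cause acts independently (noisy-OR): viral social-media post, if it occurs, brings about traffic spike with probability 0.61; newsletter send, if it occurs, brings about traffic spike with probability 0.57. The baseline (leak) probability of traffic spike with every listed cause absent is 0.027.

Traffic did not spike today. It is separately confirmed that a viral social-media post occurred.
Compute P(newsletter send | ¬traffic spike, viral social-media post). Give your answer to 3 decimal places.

Under noisy-OR, P(traffic spike | causes) = 1 − (1−0.027)·∏(1−qᵢ) over the active causes.
Enumerate both values of newsletter send and weight by the priors:
  P(¬traffic spike | viral social-media post) = 0.37947·0.66 + 0.163172·0.34
        = 0.250450 + 0.055478 = 0.305928
Keeping only the newsletter send-present terms gives 0.055478, so
  P(newsletter send | ¬traffic spike, viral social-media post) = 0.055478 / 0.305928 ≈ 0.181

P(newsletter send | ¬traffic spike, viral social-media post) ≈ 0.181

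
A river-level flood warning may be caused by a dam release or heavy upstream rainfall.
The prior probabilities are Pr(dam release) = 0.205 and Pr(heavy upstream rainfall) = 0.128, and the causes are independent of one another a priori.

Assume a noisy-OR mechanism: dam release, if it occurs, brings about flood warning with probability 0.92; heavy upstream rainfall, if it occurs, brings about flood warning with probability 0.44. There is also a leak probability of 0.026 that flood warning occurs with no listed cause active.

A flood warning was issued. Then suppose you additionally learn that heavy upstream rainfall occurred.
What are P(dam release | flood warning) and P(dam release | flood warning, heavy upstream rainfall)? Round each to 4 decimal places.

P(dam release | flood warning) ≈ 0.7471; P(dam release | flood warning, heavy upstream rainfall) ≈ 0.3517

Under noisy-OR, P(flood warning | causes) = 1 − (1−0.026)·∏(1−qᵢ) over the active causes.
By total probability over the 4 (dam release, heavy upstream rainfall) configurations:
  P(flood warning) = 0.026*0.795*0.872 + 0.45456*0.795*0.128 + 0.92208*0.205*0.872 + 0.956365*0.205*0.128
        = 0.018024 + 0.046256 + 0.164831 + 0.025095 = 0.254206
The terms with dam release present sum to 0.189926, so
  P(dam release | flood warning) = 0.189926 / 0.254206 ≈ 0.7471

Now also conditioning on heavy upstream rainfall=true:
P(flood warning | heavy upstream rainfall) = 0.45456×0.795 + 0.956365×0.205 = 0.361375 + 0.196055 = 0.557430
Of this, 0.196055 comes from 0.956365×0.205 (the dam release=true cases).
So P(dam release | flood warning, heavy upstream rainfall) = 0.196055/0.557430 ≈ 0.3517.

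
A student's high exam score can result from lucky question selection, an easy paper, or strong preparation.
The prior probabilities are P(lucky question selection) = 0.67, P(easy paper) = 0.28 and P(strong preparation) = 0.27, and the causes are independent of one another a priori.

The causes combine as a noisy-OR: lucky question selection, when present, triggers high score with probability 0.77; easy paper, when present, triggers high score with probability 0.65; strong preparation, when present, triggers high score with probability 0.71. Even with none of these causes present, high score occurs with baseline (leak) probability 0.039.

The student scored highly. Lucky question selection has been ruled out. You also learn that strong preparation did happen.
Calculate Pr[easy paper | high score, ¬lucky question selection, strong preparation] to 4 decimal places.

Pr[easy paper | high score, ¬lucky question selection, strong preparation] ≈ 0.3273

Under noisy-OR, P(high score | causes) = 1 − (1−0.039)·∏(1−qᵢ) over the active causes.
For the numerator, keep only easy paper=true terms: 0.902459*0.28 = 0.252689
Denominator P(high score | ¬lucky question selection, strong preparation): 0.72131*0.72 + 0.902459*0.28 = 0.772032
Posterior = 0.252689 / 0.772032 ≈ 0.3273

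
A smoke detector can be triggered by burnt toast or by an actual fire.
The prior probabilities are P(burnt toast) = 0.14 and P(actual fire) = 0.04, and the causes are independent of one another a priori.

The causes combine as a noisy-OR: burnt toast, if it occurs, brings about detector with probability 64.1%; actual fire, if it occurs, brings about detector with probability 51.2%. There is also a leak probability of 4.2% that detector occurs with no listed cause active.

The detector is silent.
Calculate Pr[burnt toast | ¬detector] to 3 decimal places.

Pr[burnt toast | ¬detector] ≈ 0.055

Under noisy-OR, P(detector | causes) = 1 − (1−0.042)·∏(1−qᵢ) over the active causes.
P(¬detector) = 0.958×0.86×0.96 + 0.467504×0.86×0.04 + 0.343922×0.14×0.96 + 0.167834×0.14×0.04 = 0.790925 + 0.016082 + 0.046223 + 0.000940 = 0.854170
The burnt toast-present share is 0.046223 + 0.000940 = 0.047163.
P(burnt toast | ¬detector) = 0.047163 / 0.854170 ≈ 0.055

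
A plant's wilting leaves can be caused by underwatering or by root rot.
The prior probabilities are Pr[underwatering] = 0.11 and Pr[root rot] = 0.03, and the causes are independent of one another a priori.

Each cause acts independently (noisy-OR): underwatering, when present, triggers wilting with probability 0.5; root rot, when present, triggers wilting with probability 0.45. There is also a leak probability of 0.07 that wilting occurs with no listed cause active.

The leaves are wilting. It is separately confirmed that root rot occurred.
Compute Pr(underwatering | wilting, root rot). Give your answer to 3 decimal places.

Pr(underwatering | wilting, root rot) ≈ 0.158

Under noisy-OR, P(wilting | causes) = 1 − (1−0.07)·∏(1−qᵢ) over the active causes.
P(wilting | root rot) = 0.4885×0.89 + 0.74425×0.11 = 0.434765 + 0.081867 = 0.516632
The underwatering-present share is 0.74425×0.11 = 0.081867.
So P(underwatering | wilting, root rot) = 0.081867/0.516632 ≈ 0.158.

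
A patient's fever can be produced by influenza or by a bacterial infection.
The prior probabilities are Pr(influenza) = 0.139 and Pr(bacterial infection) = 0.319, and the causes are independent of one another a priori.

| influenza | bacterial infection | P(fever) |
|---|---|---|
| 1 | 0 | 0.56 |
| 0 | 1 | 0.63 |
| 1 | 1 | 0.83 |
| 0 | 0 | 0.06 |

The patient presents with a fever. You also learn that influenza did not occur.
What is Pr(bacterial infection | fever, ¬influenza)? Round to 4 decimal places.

P(fever | ¬influenza) = 0.06×0.681 + 0.63×0.319 = 0.040860 + 0.200970 = 0.241830
Restricting to configurations with bacterial infection present: 0.63×0.319 = 0.200970.
P(bacterial infection | fever, ¬influenza) = 0.200970 / 0.241830 ≈ 0.8310

Pr(bacterial infection | fever, ¬influenza) ≈ 0.8310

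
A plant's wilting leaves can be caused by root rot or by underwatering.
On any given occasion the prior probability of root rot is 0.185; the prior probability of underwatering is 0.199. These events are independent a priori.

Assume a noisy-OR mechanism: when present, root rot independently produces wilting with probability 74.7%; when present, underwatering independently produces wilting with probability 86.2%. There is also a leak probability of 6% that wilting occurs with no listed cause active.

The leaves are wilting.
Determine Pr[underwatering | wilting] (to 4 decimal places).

Under noisy-OR, P(wilting | causes) = 1 − (1−0.06)·∏(1−qᵢ) over the active causes.
P(wilting) = 0.06·0.815·0.801 + 0.87028·0.815·0.199 + 0.76218·0.185·0.801 + 0.967181·0.185·0.199 = 0.039169 + 0.141146 + 0.112944 + 0.035607 = 0.328866
Restricting to configurations with underwatering present: 0.141146 + 0.035607 = 0.176753.
Hence the posterior is 0.176753/0.328866 ≈ 0.5375.

Pr[underwatering | wilting] ≈ 0.5375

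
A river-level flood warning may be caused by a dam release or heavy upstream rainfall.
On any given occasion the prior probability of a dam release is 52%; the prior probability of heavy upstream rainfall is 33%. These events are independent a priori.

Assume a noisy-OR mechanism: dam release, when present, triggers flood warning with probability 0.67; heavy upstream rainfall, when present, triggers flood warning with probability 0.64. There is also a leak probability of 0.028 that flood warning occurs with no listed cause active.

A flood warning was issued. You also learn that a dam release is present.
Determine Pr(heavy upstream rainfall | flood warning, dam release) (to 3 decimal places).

Pr(heavy upstream rainfall | flood warning, dam release) ≈ 0.391

Under noisy-OR, P(flood warning | causes) = 1 − (1−0.028)·∏(1−qᵢ) over the active causes.
Sum P(flood warning|·) weighted by the priors over both values of heavy upstream rainfall:
  P(flood warning | dam release) = 0.67924·0.67 + 0.884526·0.33
        = 0.455091 + 0.291894 = 0.746985
Configurations with heavy upstream rainfall contribute 0.291894, so
  P(heavy upstream rainfall | flood warning, dam release) = 0.291894 / 0.746985 ≈ 0.391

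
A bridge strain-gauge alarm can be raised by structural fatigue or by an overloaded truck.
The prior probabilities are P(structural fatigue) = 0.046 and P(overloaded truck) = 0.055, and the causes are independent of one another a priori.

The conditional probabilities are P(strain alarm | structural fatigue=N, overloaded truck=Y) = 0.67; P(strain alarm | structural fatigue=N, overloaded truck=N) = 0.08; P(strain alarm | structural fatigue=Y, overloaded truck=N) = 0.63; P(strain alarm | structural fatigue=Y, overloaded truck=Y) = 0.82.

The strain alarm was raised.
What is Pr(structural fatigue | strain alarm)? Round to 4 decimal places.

For the numerator, keep only structural fatigue=true terms: 0.027386 + 0.002075 = 0.029461
The normalizing constant is 0.08·0.954·0.945 + 0.67·0.954·0.055 + 0.63·0.046·0.945 + 0.82·0.046·0.055 = 0.136738
P(structural fatigue | strain alarm) = 0.029461/0.136738 ≈ 0.2155

Pr(structural fatigue | strain alarm) ≈ 0.2155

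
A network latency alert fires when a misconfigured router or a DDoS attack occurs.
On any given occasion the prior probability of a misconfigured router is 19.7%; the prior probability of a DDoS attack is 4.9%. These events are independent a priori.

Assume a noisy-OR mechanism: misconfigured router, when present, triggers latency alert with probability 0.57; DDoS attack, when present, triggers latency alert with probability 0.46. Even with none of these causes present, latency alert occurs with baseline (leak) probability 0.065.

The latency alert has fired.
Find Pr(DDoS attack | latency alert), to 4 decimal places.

Under noisy-OR, P(latency alert | causes) = 1 − (1−0.065)·∏(1−qᵢ) over the active causes.
Weight on DDoS attack=true, given the evidence: 0.019481 + 0.007557 = 0.027038
Normalizer over all consistent configurations: 0.065·0.803·0.951 + 0.4951·0.803·0.049 + 0.59795·0.197·0.951 + 0.782893·0.197·0.049 = 0.188699
P(DDoS attack | latency alert) = 0.027038/0.188699 ≈ 0.1433

Pr(DDoS attack | latency alert) ≈ 0.1433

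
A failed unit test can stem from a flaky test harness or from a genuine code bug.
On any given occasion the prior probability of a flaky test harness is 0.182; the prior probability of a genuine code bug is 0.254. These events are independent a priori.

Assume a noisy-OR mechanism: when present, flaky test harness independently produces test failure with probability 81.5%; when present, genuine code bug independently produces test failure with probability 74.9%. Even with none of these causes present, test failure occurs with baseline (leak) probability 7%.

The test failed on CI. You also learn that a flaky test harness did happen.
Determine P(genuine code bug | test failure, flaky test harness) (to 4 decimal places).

Under noisy-OR, P(test failure | causes) = 1 − (1−0.07)·∏(1−qᵢ) over the active causes.
P(test failure | flaky test harness) = 0.82795×0.746 + 0.956815×0.254 = 0.617651 + 0.243031 = 0.860682
The genuine code bug-present share is 0.956815×0.254 = 0.243031.
Hence the posterior is 0.243031/0.860682 ≈ 0.2824.

P(genuine code bug | test failure, flaky test harness) ≈ 0.2824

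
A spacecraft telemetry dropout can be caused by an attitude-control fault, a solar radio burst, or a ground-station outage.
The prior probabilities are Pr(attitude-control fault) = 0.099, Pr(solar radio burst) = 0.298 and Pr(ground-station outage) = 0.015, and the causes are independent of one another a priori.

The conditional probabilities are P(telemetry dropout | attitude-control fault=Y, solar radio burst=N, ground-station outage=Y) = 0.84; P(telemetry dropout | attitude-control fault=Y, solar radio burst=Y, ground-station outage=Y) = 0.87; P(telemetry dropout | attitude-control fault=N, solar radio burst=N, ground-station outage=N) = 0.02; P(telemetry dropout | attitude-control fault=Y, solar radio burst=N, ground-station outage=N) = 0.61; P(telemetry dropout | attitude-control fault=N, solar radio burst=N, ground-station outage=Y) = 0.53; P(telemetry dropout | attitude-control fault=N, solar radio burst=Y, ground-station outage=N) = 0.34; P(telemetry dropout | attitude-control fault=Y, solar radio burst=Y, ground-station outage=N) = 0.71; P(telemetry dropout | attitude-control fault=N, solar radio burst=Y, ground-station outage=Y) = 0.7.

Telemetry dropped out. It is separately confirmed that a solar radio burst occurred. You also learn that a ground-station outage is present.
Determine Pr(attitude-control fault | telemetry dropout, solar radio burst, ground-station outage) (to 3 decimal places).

Enumerate both values of attitude-control fault and weight by the priors:
  P(telemetry dropout | solar radio burst, ground-station outage) = 0.7×0.901 + 0.87×0.099
        = 0.630700 + 0.086130 = 0.716830
Keeping only the attitude-control fault-present terms gives 0.086130, so
  P(attitude-control fault | telemetry dropout, solar radio burst, ground-station outage) = 0.086130 / 0.716830 ≈ 0.120

Pr(attitude-control fault | telemetry dropout, solar radio burst, ground-station outage) ≈ 0.120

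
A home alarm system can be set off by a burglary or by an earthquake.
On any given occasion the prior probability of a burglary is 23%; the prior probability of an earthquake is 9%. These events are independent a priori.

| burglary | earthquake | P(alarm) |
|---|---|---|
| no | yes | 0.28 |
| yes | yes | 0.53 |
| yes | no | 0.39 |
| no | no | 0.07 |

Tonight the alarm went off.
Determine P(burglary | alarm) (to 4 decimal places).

P(burglary | alarm) ≈ 0.5750

By total probability over the 4 (burglary, earthquake) configurations:
  P(alarm) = 0.07·0.77·0.91 + 0.28·0.77·0.09 + 0.39·0.23·0.91 + 0.53·0.23·0.09
        = 0.049049 + 0.019404 + 0.081627 + 0.010971 = 0.161051
The terms with burglary present sum to 0.092598, so
  P(burglary | alarm) = 0.092598 / 0.161051 ≈ 0.5750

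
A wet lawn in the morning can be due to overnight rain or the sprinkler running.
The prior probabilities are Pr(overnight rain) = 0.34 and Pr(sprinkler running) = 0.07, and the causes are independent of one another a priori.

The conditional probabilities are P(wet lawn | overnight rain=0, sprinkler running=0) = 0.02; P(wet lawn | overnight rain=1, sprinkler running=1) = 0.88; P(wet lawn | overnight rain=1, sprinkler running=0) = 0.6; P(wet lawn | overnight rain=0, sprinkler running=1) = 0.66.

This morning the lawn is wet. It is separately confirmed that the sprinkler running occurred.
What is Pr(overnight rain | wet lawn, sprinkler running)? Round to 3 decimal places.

For the numerator, keep only overnight rain=true terms: 0.88×0.34 = 0.299200
Denominator P(wet lawn | sprinkler running): 0.66×0.66 + 0.88×0.34 = 0.734800
Posterior = 0.299200 / 0.734800 ≈ 0.407

Pr(overnight rain | wet lawn, sprinkler running) ≈ 0.407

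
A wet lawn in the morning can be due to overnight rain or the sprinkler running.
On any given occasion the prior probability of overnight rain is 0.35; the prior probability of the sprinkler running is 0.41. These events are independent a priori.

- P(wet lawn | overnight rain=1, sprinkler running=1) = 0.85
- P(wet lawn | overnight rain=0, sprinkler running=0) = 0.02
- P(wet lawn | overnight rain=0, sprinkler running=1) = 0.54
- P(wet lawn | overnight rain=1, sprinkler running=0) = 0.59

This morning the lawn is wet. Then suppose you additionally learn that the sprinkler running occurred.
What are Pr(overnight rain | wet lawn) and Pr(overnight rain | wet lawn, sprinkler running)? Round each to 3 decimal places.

Numerator (weight on configurations with overnight rain): 0.121835 + 0.121975 = 0.243810
Denominator P(wet lawn): 0.02·0.65·0.59 + 0.54·0.65·0.41 + 0.59·0.35·0.59 + 0.85·0.35·0.41 = 0.395390
P(overnight rain | wet lawn) = 0.243810/0.395390 ≈ 0.617

Now also conditioning on sprinkler running=true:
P(wet lawn | sprinkler running) = 0.54·0.65 + 0.85·0.35 = 0.351000 + 0.297500 = 0.648500
Restricting to configurations with overnight rain present: 0.85·0.35 = 0.297500.
So P(overnight rain | wet lawn, sprinkler running) = 0.297500/0.648500 ≈ 0.459.

Pr(overnight rain | wet lawn) ≈ 0.617; Pr(overnight rain | wet lawn, sprinkler running) ≈ 0.459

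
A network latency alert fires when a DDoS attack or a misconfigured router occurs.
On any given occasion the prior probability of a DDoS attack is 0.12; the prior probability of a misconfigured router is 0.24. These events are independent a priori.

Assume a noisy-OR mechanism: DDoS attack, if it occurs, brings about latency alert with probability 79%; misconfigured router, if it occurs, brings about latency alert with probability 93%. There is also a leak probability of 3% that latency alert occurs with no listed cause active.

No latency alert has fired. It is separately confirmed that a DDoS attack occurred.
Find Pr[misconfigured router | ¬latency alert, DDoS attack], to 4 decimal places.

Pr[misconfigured router | ¬latency alert, DDoS attack] ≈ 0.0216

Under noisy-OR, P(latency alert | causes) = 1 − (1−0.03)·∏(1−qᵢ) over the active causes.
Enumerate both values of misconfigured router and weight by the priors:
  P(¬latency alert | DDoS attack) = 0.2037·0.76 + 0.014259·0.24
        = 0.154812 + 0.003422 = 0.158234
Configurations with misconfigured router contribute 0.003422, so
  P(misconfigured router | ¬latency alert, DDoS attack) = 0.003422 / 0.158234 ≈ 0.0216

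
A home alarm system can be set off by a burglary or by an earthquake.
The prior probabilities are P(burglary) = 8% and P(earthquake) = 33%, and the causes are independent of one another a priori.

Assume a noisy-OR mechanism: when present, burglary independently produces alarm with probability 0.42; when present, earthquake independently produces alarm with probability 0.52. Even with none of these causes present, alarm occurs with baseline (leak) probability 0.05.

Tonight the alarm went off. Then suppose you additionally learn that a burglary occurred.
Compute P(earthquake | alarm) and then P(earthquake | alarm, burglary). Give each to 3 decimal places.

P(earthquake | alarm) ≈ 0.771; P(earthquake | alarm, burglary) ≈ 0.447

Under noisy-OR, P(alarm | causes) = 1 − (1−0.05)·∏(1−qᵢ) over the active causes.
P(alarm) = 0.05·0.92·0.67 + 0.544·0.92·0.33 + 0.449·0.08·0.67 + 0.73552·0.08·0.33 = 0.030820 + 0.165158 + 0.024066 + 0.019418 = 0.239462
The earthquake-present share is 0.165158 + 0.019418 = 0.184576.
So P(earthquake | alarm) = 0.184576/0.239462 ≈ 0.771.

Now condition on the additional information:
P(alarm | burglary) = 0.449*0.67 + 0.73552*0.33 = 0.300830 + 0.242722 = 0.543552
The earthquake-present share is 0.73552*0.33 = 0.242722.
Hence the posterior is 0.242722/0.543552 ≈ 0.447.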